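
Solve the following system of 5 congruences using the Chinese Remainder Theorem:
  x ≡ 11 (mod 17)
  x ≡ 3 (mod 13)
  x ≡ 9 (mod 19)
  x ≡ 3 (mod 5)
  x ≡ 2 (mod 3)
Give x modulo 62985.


Product of moduli M = 17 · 13 · 19 · 5 · 3 = 62985.
Merge one congruence at a time:
  Start: x ≡ 11 (mod 17).
  Combine with x ≡ 3 (mod 13); new modulus lcm = 221.
    Write x = 11 + 17·t and substitute into x ≡ 3 (mod 13): 17·t ≡ 3 − 11 = -8 (mod 13).
    Reduce coefficients mod 13: 4·t ≡ 5 (mod 13).
    The inverse of 4 mod 13 is 10 (since 4·10 = 40 = 3·13 + 1), so t ≡ 10·5 = 50 ≡ 11 (mod 13).
    Then x = 11 + 17·11 = 198, valid modulo lcm(17, 13) = 221: x ≡ 198 (mod 221).
  Combine with x ≡ 9 (mod 19); new modulus lcm = 4199.
    Write x = 198 + 221·t and substitute into x ≡ 9 (mod 19): 221·t ≡ 9 − 198 = -189 (mod 19).
    Reduce coefficients mod 19: 12·t ≡ 1 (mod 19).
    The inverse of 12 mod 19 is 8 (since 12·8 = 96 = 5·19 + 1), so t ≡ 8·1 = 8 ≡ 8 (mod 19).
    Then x = 198 + 221·8 = 1966, valid modulo lcm(221, 19) = 4199: x ≡ 1966 (mod 4199).
  Combine with x ≡ 3 (mod 5); new modulus lcm = 20995.
    Write x = 1966 + 4199·t and substitute into x ≡ 3 (mod 5): 4199·t ≡ 3 − 1966 = -1963 (mod 5).
    Reduce coefficients mod 5: 4·t ≡ 2 (mod 5).
    The inverse of 4 mod 5 is 4 (since 4·4 = 16 = 3·5 + 1), so t ≡ 4·2 = 8 ≡ 3 (mod 5).
    Then x = 1966 + 4199·3 = 14563, valid modulo lcm(4199, 5) = 20995: x ≡ 14563 (mod 20995).
  Combine with x ≡ 2 (mod 3); new modulus lcm = 62985.
    Write x = 14563 + 20995·t and substitute into x ≡ 2 (mod 3): 20995·t ≡ 2 − 14563 = -14561 (mod 3).
    Reduce coefficients mod 3: 1·t ≡ 1 (mod 3).
    So t ≡ 1 (mod 3).
    Then x = 14563 + 20995·1 = 35558, valid modulo lcm(20995, 3) = 62985: x ≡ 35558 (mod 62985).
Verify against each original: 35558 mod 17 = 11, 35558 mod 13 = 3, 35558 mod 19 = 9, 35558 mod 5 = 3, 35558 mod 3 = 2.

x ≡ 35558 (mod 62985).


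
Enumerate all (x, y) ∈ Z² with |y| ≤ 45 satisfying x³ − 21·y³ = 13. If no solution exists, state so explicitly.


The equation is x³ - 21y³ = 13. For fixed y, x³ = 21·y³ + 13, so a solution requires the RHS to be a perfect cube.
Strategy: iterate y from -45 to 45, compute RHS = 21·y³ + 13, and check whether it is a (positive or negative) perfect cube.
Check small values of y:
  y = 0: RHS = 13 is not a perfect cube.
  y = 1: RHS = 34 is not a perfect cube.
  y = -1: RHS = -8 = (-2)³ ⇒ x = -2 works.
  y = 2: RHS = 181 is not a perfect cube.
  y = -2: RHS = -155 is not a perfect cube.
  y = 3: RHS = 580 is not a perfect cube.
  y = -3: RHS = -554 is not a perfect cube.
Continuing, at y = -4: RHS = -1331 = (-11)³ ⇒ x = -11 works.
Searching the remaining y in |y| ≤ 45 finds no further solutions.
Collected solutions: (-2, -1), (-11, -4).

Solutions (with |y| ≤ 45): (-2, -1), (-11, -4).


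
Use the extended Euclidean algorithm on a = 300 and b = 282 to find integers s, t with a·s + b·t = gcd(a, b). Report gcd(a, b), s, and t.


Euclidean algorithm on (300, 282) — divide until remainder is 0:
  300 = 1 · 282 + 18
  282 = 15 · 18 + 12
  18 = 1 · 12 + 6
  12 = 2 · 6 + 0
gcd(300, 282) = 6.
Track Bezout coefficients alongside the remainders: start with r₀ = 300 = a·1 + b·0 (s = 1, t = 0) and r₁ = 282 = a·0 + b·1 (s = 0, t = 1); each new remainder r_{k+1} = r_{k-1} − q_k·r_k inherits s_{k+1} = s_{k-1} − q_k·s_k, t_{k+1} = t_{k-1} − q_k·t_k, so r_k = a·s_k + b·t_k at every step:
  q = 1: r = 18, s = 1 − 1·0 = 1, t = 0 − 1·1 = -1  (check: 300·1 + 282·(-1) = 18)
  q = 15: r = 12, s = 0 − 15·1 = -15, t = 1 − 15·(-1) = 16  (check: 300·(-15) + 282·16 = 12)
  q = 1: r = 6, s = 1 − 1·(-15) = 16, t = -1 − 1·16 = -17  (check: 300·16 + 282·(-17) = 6)
The row with r = 6 (the gcd) gives the Bezout coefficients s = 16, t = -17.
Result: 300 · (16) + 282 · (-17) = 6.

gcd(300, 282) = 6; s = 16, t = -17 (check: 300·16 + 282·(-17) = 6).


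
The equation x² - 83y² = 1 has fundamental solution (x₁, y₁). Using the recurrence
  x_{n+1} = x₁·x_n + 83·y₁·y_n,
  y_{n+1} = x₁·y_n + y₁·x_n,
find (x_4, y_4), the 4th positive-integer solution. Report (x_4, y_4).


Step 1: Find the fundamental solution (x₁, y₁) of x² - 83y² = 1.
  Expand √83 as a continued fraction. a₀ = ⌊√83⌋ = 9; iterate m_{k+1} = d_k·a_k − m_k, d_{k+1} = (83 − m_{k+1}²)/d_k, a_{k+1} = ⌊(a₀ + m_{k+1})/d_{k+1}⌋ (starting m₀ = 0, d₀ = 1), with convergents p_k = a_k·p_{k-1} + p_{k-2}, q_k = a_k·q_{k-1} + q_{k-2} (p₋₁ = 1, q₋₁ = 0):
  k = 0: a₀ = 9; p₀/q₀ = 9/1; p₀² − 83·q₀² = 81 − 83 = -2.
  k = 1: m = 9, d = 2, a = ⌊(9 + 9)/2⌋ = 9; p/q = (9·9 + 1)/(9·1 + 0) = 82/9; p² − 83·q² = 6724 − 6723 = 1.
  The first convergent with p² − 83·q² = 1 gives the fundamental solution (x₁, y₁) = (82, 9).
Step 2: Apply the recurrence (x_{n+1}, y_{n+1}) = (x₁x_n + 83y₁y_n, x₁y_n + y₁x_n) repeatedly.
  From (x_1, y_1) = (82, 9): x_2 = 82·82 + 83·9·9 = 13447; y_2 = 82·9 + 9·82 = 1476.
  From (x_2, y_2) = (13447, 1476): x_3 = 82·13447 + 83·9·1476 = 2205226; y_3 = 82·1476 + 9·13447 = 242055.
  From (x_3, y_3) = (2205226, 242055): x_4 = 82·2205226 + 83·9·242055 = 361643617; y_4 = 82·242055 + 9·2205226 = 39695544.
Step 3: Verify x_4² - 83·y_4² = 130786105716842689 - 130786105716842688 = 1 (should be 1). ✓

(x_1, y_1) = (82, 9); (x_4, y_4) = (361643617, 39695544).


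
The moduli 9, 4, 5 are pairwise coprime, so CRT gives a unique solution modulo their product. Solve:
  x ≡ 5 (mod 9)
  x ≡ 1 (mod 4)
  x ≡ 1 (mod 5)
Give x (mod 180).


Moduli 9, 4, 5 are pairwise coprime; by CRT there is a unique solution modulo M = 9 · 4 · 5 = 180.
Solve pairwise, accumulating the modulus:
  Start with x ≡ 5 (mod 9).
  Combine with x ≡ 1 (mod 4): since gcd(9, 4) = 1, we get a unique residue mod 36.
    Write x = 5 + 9·t and substitute into x ≡ 1 (mod 4): 9·t ≡ 1 − 5 = -4 (mod 4).
    Reduce coefficients mod 4: 1·t ≡ 0 (mod 4).
    So t ≡ 0 (mod 4).
    Then x = 5 + 9·0 = 5, valid modulo lcm(9, 4) = 36: x ≡ 5 (mod 36).
  Combine with x ≡ 1 (mod 5): since gcd(36, 5) = 1, we get a unique residue mod 180.
    Write x = 5 + 36·t and substitute into x ≡ 1 (mod 5): 36·t ≡ 1 − 5 = -4 (mod 5).
    Reduce coefficients mod 5: 1·t ≡ 1 (mod 5).
    So t ≡ 1 (mod 5).
    Then x = 5 + 36·1 = 41, valid modulo lcm(36, 5) = 180: x ≡ 41 (mod 180).
Verify: 41 mod 9 = 5 ✓, 41 mod 4 = 1 ✓, 41 mod 5 = 1 ✓.

x ≡ 41 (mod 180).


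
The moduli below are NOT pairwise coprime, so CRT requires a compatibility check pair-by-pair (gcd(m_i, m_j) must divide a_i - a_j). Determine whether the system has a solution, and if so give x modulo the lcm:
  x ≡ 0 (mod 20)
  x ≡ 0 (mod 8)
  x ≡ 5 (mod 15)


Moduli 20, 8, 15 are not pairwise coprime, so CRT works modulo lcm(m_i) when all pairwise compatibility conditions hold.
Pairwise compatibility: gcd(m_i, m_j) must divide a_i - a_j for every pair.
Merge one congruence at a time:
  Start: x ≡ 0 (mod 20).
  Combine with x ≡ 0 (mod 8): gcd(20, 8) = 4; 0 - 0 = 0, which IS divisible by 4, so compatible.
    Write x = 0 + 20·t and substitute into x ≡ 0 (mod 8): 20·t ≡ 0 − 0 = 0 (mod 8).
    Divide the congruence (and modulus) by g = 4: 5·t ≡ 0 (mod 2).
    Reduce coefficients mod 2: 1·t ≡ 0 (mod 2).
    So t ≡ 0 (mod 2).
    Then x = 0 + 20·0 = 0, valid modulo lcm(20, 8) = 40: x ≡ 0 (mod 40).
  Combine with x ≡ 5 (mod 15): gcd(40, 15) = 5; 5 - 0 = 5, which IS divisible by 5, so compatible.
    Write x = 0 + 40·t and substitute into x ≡ 5 (mod 15): 40·t ≡ 5 − 0 = 5 (mod 15).
    Divide the congruence (and modulus) by g = 5: 8·t ≡ 1 (mod 3).
    Reduce coefficients mod 3: 2·t ≡ 1 (mod 3).
    The inverse of 2 mod 3 is 2 (since 2·2 = 4 = 1·3 + 1), so t ≡ 2·1 = 2 ≡ 2 (mod 3).
    Then x = 0 + 40·2 = 80, valid modulo lcm(40, 15) = 120: x ≡ 80 (mod 120).
Verify: 80 mod 20 = 0, 80 mod 8 = 0, 80 mod 15 = 5.

x ≡ 80 (mod 120).


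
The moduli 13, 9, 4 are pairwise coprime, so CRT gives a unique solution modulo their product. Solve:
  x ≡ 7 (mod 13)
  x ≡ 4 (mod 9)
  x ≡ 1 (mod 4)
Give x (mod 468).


Moduli 13, 9, 4 are pairwise coprime; by CRT there is a unique solution modulo M = 13 · 9 · 4 = 468.
Solve pairwise, accumulating the modulus:
  Start with x ≡ 7 (mod 13).
  Combine with x ≡ 4 (mod 9): since gcd(13, 9) = 1, we get a unique residue mod 117.
    Write x = 7 + 13·t and substitute into x ≡ 4 (mod 9): 13·t ≡ 4 − 7 = -3 (mod 9).
    Reduce coefficients mod 9: 4·t ≡ 6 (mod 9).
    The inverse of 4 mod 9 is 7 (since 4·7 = 28 = 3·9 + 1), so t ≡ 7·6 = 42 ≡ 6 (mod 9).
    Then x = 7 + 13·6 = 85, valid modulo lcm(13, 9) = 117: x ≡ 85 (mod 117).
  Combine with x ≡ 1 (mod 4): since gcd(117, 4) = 1, we get a unique residue mod 468.
    Write x = 85 + 117·t and substitute into x ≡ 1 (mod 4): 117·t ≡ 1 − 85 = -84 (mod 4).
    Reduce coefficients mod 4: 1·t ≡ 0 (mod 4).
    So t ≡ 0 (mod 4).
    Then x = 85 + 117·0 = 85, valid modulo lcm(117, 4) = 468: x ≡ 85 (mod 468).
Verify: 85 mod 13 = 7 ✓, 85 mod 9 = 4 ✓, 85 mod 4 = 1 ✓.

x ≡ 85 (mod 468).


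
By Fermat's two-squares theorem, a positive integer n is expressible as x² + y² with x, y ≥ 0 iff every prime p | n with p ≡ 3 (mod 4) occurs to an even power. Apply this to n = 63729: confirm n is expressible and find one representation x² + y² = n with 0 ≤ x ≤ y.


Step 1: Factor n = 63729 = 3^2 · 73 · 97.
Step 2: Check the mod-4 condition on each prime factor: 3 ≡ 3 (mod 4), exponent 2 (must be even); 73 ≡ 1 (mod 4), exponent 1; 97 ≡ 1 (mod 4), exponent 1.
All primes ≡ 3 (mod 4) appear to even exponent (or don't appear), so by the two-squares theorem n IS expressible as a sum of two squares.
Step 3: Build a representation. Group n = k² · m with k = 3 and m = 73 · 97 = 7081 (a product of primes ≡ 1 (mod 4)); a representation of m scales to one of n via (k·x)² + (k·y)² = k²(x² + y²). Each prime p ≡ 1 (mod 4) is itself a sum of two squares; find a² by testing p − a² for a perfect square:
  73: 73 − 1² = 72, 73 − 2² = 69, 73 − 3² = 64 = 8² ⇒ 73 = 3² + 8².
  97: 97 − 1² = 96, 97 − 2² = 93, 97 − 3² = 88, 97 − 4² = 81 = 9² ⇒ 97 = 4² + 9².
  Combine using the Brahmagupta–Fibonacci identity (a² + b²)(c² + d²) = (ac − bd)² + (ad + bc)² = (ac + bd)² + (ad − bc)²:
  73 · 97 = 7081: from (3² + 8²)(4² + 9²), take (3·4 − 8·9, 3·9 + 8·4) = (12 − 72, 27 + 32) = (-60, 59); dropping signs (only squares matter) gives (60, 59); check 60² + 59² = 3600 + 3481 = 7081 ✓.
  Scale by k = 3: (3·60, 3·59) = (180, 177).
Step 4: Order so x ≤ y and verify: 177² + 180² = 31329 + 32400 = 63729 = n. ✓

n = 63729 = 177² + 180² (one valid representation with x ≤ y).


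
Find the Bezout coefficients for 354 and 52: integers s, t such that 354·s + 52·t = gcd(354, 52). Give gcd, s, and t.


Euclidean algorithm on (354, 52) — divide until remainder is 0:
  354 = 6 · 52 + 42
  52 = 1 · 42 + 10
  42 = 4 · 10 + 2
  10 = 5 · 2 + 0
gcd(354, 52) = 2.
Track Bezout coefficients alongside the remainders: start with r₀ = 354 = a·1 + b·0 (s = 1, t = 0) and r₁ = 52 = a·0 + b·1 (s = 0, t = 1); each new remainder r_{k+1} = r_{k-1} − q_k·r_k inherits s_{k+1} = s_{k-1} − q_k·s_k, t_{k+1} = t_{k-1} − q_k·t_k, so r_k = a·s_k + b·t_k at every step:
  q = 6: r = 42, s = 1 − 6·0 = 1, t = 0 − 6·1 = -6  (check: 354·1 + 52·(-6) = 42)
  q = 1: r = 10, s = 0 − 1·1 = -1, t = 1 − 1·(-6) = 7  (check: 354·(-1) + 52·7 = 10)
  q = 4: r = 2, s = 1 − 4·(-1) = 5, t = -6 − 4·7 = -34  (check: 354·5 + 52·(-34) = 2)
The row with r = 2 (the gcd) gives the Bezout coefficients s = 5, t = -34.
Result: 354 · (5) + 52 · (-34) = 2.

gcd(354, 52) = 2; s = 5, t = -34 (check: 354·5 + 52·(-34) = 2).


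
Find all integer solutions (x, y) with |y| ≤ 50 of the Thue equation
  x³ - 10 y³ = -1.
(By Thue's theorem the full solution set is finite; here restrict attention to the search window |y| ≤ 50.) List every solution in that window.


The equation is x³ - 10y³ = -1. For fixed y, x³ = 10·y³ − 1, so a solution requires the RHS to be a perfect cube.
Strategy: iterate y from -50 to 50, compute RHS = 10·y³ − 1, and check whether it is a (positive or negative) perfect cube.
Check small values of y:
  y = 0: RHS = -1 = (-1)³ ⇒ x = -1 works.
  y = 1: RHS = 9 is not a perfect cube.
  y = -1: RHS = -11 is not a perfect cube.
  y = 2: RHS = 79 is not a perfect cube.
  y = -2: RHS = -81 is not a perfect cube.
  y = 3: RHS = 269 is not a perfect cube.
  y = -3: RHS = -271 is not a perfect cube.
Continuing the search up to |y| = 50 finds no further solutions beyond those listed.
Collected solutions: (-1, 0).

Solutions (with |y| ≤ 50): (-1, 0).


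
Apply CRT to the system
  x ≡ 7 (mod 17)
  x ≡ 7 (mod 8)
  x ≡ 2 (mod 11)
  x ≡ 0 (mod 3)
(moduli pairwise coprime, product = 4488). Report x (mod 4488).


Product of moduli M = 17 · 8 · 11 · 3 = 4488.
Merge one congruence at a time:
  Start: x ≡ 7 (mod 17).
  Combine with x ≡ 7 (mod 8); new modulus lcm = 136.
    Write x = 7 + 17·t and substitute into x ≡ 7 (mod 8): 17·t ≡ 7 − 7 = 0 (mod 8).
    Reduce coefficients mod 8: 1·t ≡ 0 (mod 8).
    So t ≡ 0 (mod 8).
    Then x = 7 + 17·0 = 7, valid modulo lcm(17, 8) = 136: x ≡ 7 (mod 136).
  Combine with x ≡ 2 (mod 11); new modulus lcm = 1496.
    Write x = 7 + 136·t and substitute into x ≡ 2 (mod 11): 136·t ≡ 2 − 7 = -5 (mod 11).
    Reduce coefficients mod 11: 4·t ≡ 6 (mod 11).
    The inverse of 4 mod 11 is 3 (since 4·3 = 12 = 1·11 + 1), so t ≡ 3·6 = 18 ≡ 7 (mod 11).
    Then x = 7 + 136·7 = 959, valid modulo lcm(136, 11) = 1496: x ≡ 959 (mod 1496).
  Combine with x ≡ 0 (mod 3); new modulus lcm = 4488.
    Write x = 959 + 1496·t and substitute into x ≡ 0 (mod 3): 1496·t ≡ 0 − 959 = -959 (mod 3).
    Reduce coefficients mod 3: 2·t ≡ 1 (mod 3).
    The inverse of 2 mod 3 is 2 (since 2·2 = 4 = 1·3 + 1), so t ≡ 2·1 = 2 ≡ 2 (mod 3).
    Then x = 959 + 1496·2 = 3951, valid modulo lcm(1496, 3) = 4488: x ≡ 3951 (mod 4488).
Verify against each original: 3951 mod 17 = 7, 3951 mod 8 = 7, 3951 mod 11 = 2, 3951 mod 3 = 0.

x ≡ 3951 (mod 4488).


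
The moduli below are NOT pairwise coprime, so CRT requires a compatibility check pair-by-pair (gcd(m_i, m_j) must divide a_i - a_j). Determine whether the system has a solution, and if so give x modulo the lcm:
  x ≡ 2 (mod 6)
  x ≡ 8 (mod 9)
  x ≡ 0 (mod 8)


Moduli 6, 9, 8 are not pairwise coprime, so CRT works modulo lcm(m_i) when all pairwise compatibility conditions hold.
Pairwise compatibility: gcd(m_i, m_j) must divide a_i - a_j for every pair.
Merge one congruence at a time:
  Start: x ≡ 2 (mod 6).
  Combine with x ≡ 8 (mod 9): gcd(6, 9) = 3; 8 - 2 = 6, which IS divisible by 3, so compatible.
    Write x = 2 + 6·t and substitute into x ≡ 8 (mod 9): 6·t ≡ 8 − 2 = 6 (mod 9).
    Divide the congruence (and modulus) by g = 3: 2·t ≡ 2 (mod 3).
    The inverse of 2 mod 3 is 2 (since 2·2 = 4 = 1·3 + 1), so t ≡ 2·2 = 4 ≡ 1 (mod 3).
    Then x = 2 + 6·1 = 8, valid modulo lcm(6, 9) = 18: x ≡ 8 (mod 18).
  Combine with x ≡ 0 (mod 8): gcd(18, 8) = 2; 0 - 8 = -8, which IS divisible by 2, so compatible.
    Write x = 8 + 18·t and substitute into x ≡ 0 (mod 8): 18·t ≡ 0 − 8 = -8 (mod 8).
    Divide the congruence (and modulus) by g = 2: 9·t ≡ -4 (mod 4).
    Reduce coefficients mod 4: 1·t ≡ 0 (mod 4).
    So t ≡ 0 (mod 4).
    Then x = 8 + 18·0 = 8, valid modulo lcm(18, 8) = 72: x ≡ 8 (mod 72).
Verify: 8 mod 6 = 2, 8 mod 9 = 8, 8 mod 8 = 0.

x ≡ 8 (mod 72).


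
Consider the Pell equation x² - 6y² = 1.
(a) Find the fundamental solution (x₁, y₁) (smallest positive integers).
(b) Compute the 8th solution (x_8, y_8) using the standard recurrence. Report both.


Step 1: Find the fundamental solution (x₁, y₁) of x² - 6y² = 1.
  Expand √6 as a continued fraction. a₀ = ⌊√6⌋ = 2; iterate m_{k+1} = d_k·a_k − m_k, d_{k+1} = (6 − m_{k+1}²)/d_k, a_{k+1} = ⌊(a₀ + m_{k+1})/d_{k+1}⌋ (starting m₀ = 0, d₀ = 1), with convergents p_k = a_k·p_{k-1} + p_{k-2}, q_k = a_k·q_{k-1} + q_{k-2} (p₋₁ = 1, q₋₁ = 0):
  k = 0: a₀ = 2; p₀/q₀ = 2/1; p₀² − 6·q₀² = 4 − 6 = -2.
  k = 1: m = 2, d = 2, a = ⌊(2 + 2)/2⌋ = 2; p/q = (2·2 + 1)/(2·1 + 0) = 5/2; p² − 6·q² = 25 − 24 = 1.
  The first convergent with p² − 6·q² = 1 gives the fundamental solution (x₁, y₁) = (5, 2).
Step 2: Apply the recurrence (x_{n+1}, y_{n+1}) = (x₁x_n + 6y₁y_n, x₁y_n + y₁x_n) repeatedly.
  From (x_1, y_1) = (5, 2): x_2 = 5·5 + 6·2·2 = 49; y_2 = 5·2 + 2·5 = 20.
  From (x_2, y_2) = (49, 20): x_3 = 5·49 + 6·2·20 = 485; y_3 = 5·20 + 2·49 = 198.
  From (x_3, y_3) = (485, 198): x_4 = 5·485 + 6·2·198 = 4801; y_4 = 5·198 + 2·485 = 1960.
  From (x_4, y_4) = (4801, 1960): x_5 = 5·4801 + 6·2·1960 = 47525; y_5 = 5·1960 + 2·4801 = 19402.
  From (x_5, y_5) = (47525, 19402): x_6 = 5·47525 + 6·2·19402 = 470449; y_6 = 5·19402 + 2·47525 = 192060.
  From (x_6, y_6) = (470449, 192060): x_7 = 5·470449 + 6·2·192060 = 4656965; y_7 = 5·192060 + 2·470449 = 1901198.
  From (x_7, y_7) = (4656965, 1901198): x_8 = 5·4656965 + 6·2·1901198 = 46099201; y_8 = 5·1901198 + 2·4656965 = 18819920.
Step 3: Verify x_8² - 6·y_8² = 2125136332838401 - 2125136332838400 = 1 (should be 1). ✓

(x_1, y_1) = (5, 2); (x_8, y_8) = (46099201, 18819920).


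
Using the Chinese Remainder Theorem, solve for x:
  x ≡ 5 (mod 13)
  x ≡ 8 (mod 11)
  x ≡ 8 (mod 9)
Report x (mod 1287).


Moduli 13, 11, 9 are pairwise coprime; by CRT there is a unique solution modulo M = 13 · 11 · 9 = 1287.
Solve pairwise, accumulating the modulus:
  Start with x ≡ 5 (mod 13).
  Combine with x ≡ 8 (mod 11): since gcd(13, 11) = 1, we get a unique residue mod 143.
    Write x = 5 + 13·t and substitute into x ≡ 8 (mod 11): 13·t ≡ 8 − 5 = 3 (mod 11).
    Reduce coefficients mod 11: 2·t ≡ 3 (mod 11).
    The inverse of 2 mod 11 is 6 (since 2·6 = 12 = 1·11 + 1), so t ≡ 6·3 = 18 ≡ 7 (mod 11).
    Then x = 5 + 13·7 = 96, valid modulo lcm(13, 11) = 143: x ≡ 96 (mod 143).
  Combine with x ≡ 8 (mod 9): since gcd(143, 9) = 1, we get a unique residue mod 1287.
    Write x = 96 + 143·t and substitute into x ≡ 8 (mod 9): 143·t ≡ 8 − 96 = -88 (mod 9).
    Reduce coefficients mod 9: 8·t ≡ 2 (mod 9).
    The inverse of 8 mod 9 is 8 (since 8·8 = 64 = 7·9 + 1), so t ≡ 8·2 = 16 ≡ 7 (mod 9).
    Then x = 96 + 143·7 = 1097, valid modulo lcm(143, 9) = 1287: x ≡ 1097 (mod 1287).
Verify: 1097 mod 13 = 5 ✓, 1097 mod 11 = 8 ✓, 1097 mod 9 = 8 ✓.

x ≡ 1097 (mod 1287).


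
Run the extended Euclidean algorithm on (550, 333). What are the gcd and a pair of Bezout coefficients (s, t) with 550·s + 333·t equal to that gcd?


Euclidean algorithm on (550, 333) — divide until remainder is 0:
  550 = 1 · 333 + 217
  333 = 1 · 217 + 116
  217 = 1 · 116 + 101
  116 = 1 · 101 + 15
  101 = 6 · 15 + 11
  15 = 1 · 11 + 4
  11 = 2 · 4 + 3
  4 = 1 · 3 + 1
  3 = 3 · 1 + 0
gcd(550, 333) = 1.
Track Bezout coefficients alongside the remainders: start with r₀ = 550 = a·1 + b·0 (s = 1, t = 0) and r₁ = 333 = a·0 + b·1 (s = 0, t = 1); each new remainder r_{k+1} = r_{k-1} − q_k·r_k inherits s_{k+1} = s_{k-1} − q_k·s_k, t_{k+1} = t_{k-1} − q_k·t_k, so r_k = a·s_k + b·t_k at every step:
  q = 1: r = 217, s = 1 − 1·0 = 1, t = 0 − 1·1 = -1  (check: 550·1 + 333·(-1) = 217)
  q = 1: r = 116, s = 0 − 1·1 = -1, t = 1 − 1·(-1) = 2  (check: 550·(-1) + 333·2 = 116)
  q = 1: r = 101, s = 1 − 1·(-1) = 2, t = -1 − 1·2 = -3  (check: 550·2 + 333·(-3) = 101)
  q = 1: r = 15, s = -1 − 1·2 = -3, t = 2 − 1·(-3) = 5  (check: 550·(-3) + 333·5 = 15)
  q = 6: r = 11, s = 2 − 6·(-3) = 20, t = -3 − 6·5 = -33  (check: 550·20 + 333·(-33) = 11)
  q = 1: r = 4, s = -3 − 1·20 = -23, t = 5 − 1·(-33) = 38  (check: 550·(-23) + 333·38 = 4)
  q = 2: r = 3, s = 20 − 2·(-23) = 66, t = -33 − 2·38 = -109  (check: 550·66 + 333·(-109) = 3)
  q = 1: r = 1, s = -23 − 1·66 = -89, t = 38 − 1·(-109) = 147  (check: 550·(-89) + 333·147 = 1)
The row with r = 1 (the gcd) gives the Bezout coefficients s = -89, t = 147.
Result: 550 · (-89) + 333 · (147) = 1.

gcd(550, 333) = 1; s = -89, t = 147 (check: 550·(-89) + 333·147 = 1).


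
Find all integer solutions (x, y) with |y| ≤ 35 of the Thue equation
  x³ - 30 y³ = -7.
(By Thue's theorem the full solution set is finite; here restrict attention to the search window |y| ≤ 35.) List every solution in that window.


The equation is x³ - 30y³ = -7. For fixed y, x³ = 30·y³ − 7, so a solution requires the RHS to be a perfect cube.
Strategy: iterate y from -35 to 35, compute RHS = 30·y³ − 7, and check whether it is a (positive or negative) perfect cube.
Check small values of y:
  y = 0: RHS = -7 is not a perfect cube.
  y = 1: RHS = 23 is not a perfect cube.
  y = -1: RHS = -37 is not a perfect cube.
  y = 2: RHS = 233 is not a perfect cube.
  y = -2: RHS = -247 is not a perfect cube.
  y = 3: RHS = 803 is not a perfect cube.
  y = -3: RHS = -817 is not a perfect cube.
Continuing the search up to |y| = 35 finds no solutions either.
No (x, y) in the scanned range satisfies the equation.

No integer solutions with |y| ≤ 35.


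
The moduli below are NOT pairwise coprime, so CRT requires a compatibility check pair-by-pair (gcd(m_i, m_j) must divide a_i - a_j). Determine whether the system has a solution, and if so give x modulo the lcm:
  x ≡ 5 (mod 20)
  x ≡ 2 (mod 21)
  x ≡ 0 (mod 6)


Moduli 20, 21, 6 are not pairwise coprime, so CRT works modulo lcm(m_i) when all pairwise compatibility conditions hold.
Pairwise compatibility: gcd(m_i, m_j) must divide a_i - a_j for every pair.
Merge one congruence at a time:
  Start: x ≡ 5 (mod 20).
  Combine with x ≡ 2 (mod 21): gcd(20, 21) = 1; 2 - 5 = -3, which IS divisible by 1, so compatible.
    Write x = 5 + 20·t and substitute into x ≡ 2 (mod 21): 20·t ≡ 2 − 5 = -3 (mod 21).
    Reduce coefficients mod 21: 20·t ≡ 18 (mod 21).
    The inverse of 20 mod 21 is 20 (since 20·20 = 400 = 19·21 + 1), so t ≡ 20·18 = 360 ≡ 3 (mod 21).
    Then x = 5 + 20·3 = 65, valid modulo lcm(20, 21) = 420: x ≡ 65 (mod 420).
  Combine with x ≡ 0 (mod 6): gcd(420, 6) = 6, and 0 - 65 = -65 is NOT divisible by 6.
    ⇒ system is inconsistent (no integer solution).

No solution (the system is inconsistent).


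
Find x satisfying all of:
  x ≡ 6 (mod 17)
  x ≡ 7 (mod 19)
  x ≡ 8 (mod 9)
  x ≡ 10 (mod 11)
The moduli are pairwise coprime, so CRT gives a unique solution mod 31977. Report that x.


Product of moduli M = 17 · 19 · 9 · 11 = 31977.
Merge one congruence at a time:
  Start: x ≡ 6 (mod 17).
  Combine with x ≡ 7 (mod 19); new modulus lcm = 323.
    Write x = 6 + 17·t and substitute into x ≡ 7 (mod 19): 17·t ≡ 7 − 6 = 1 (mod 19).
    The inverse of 17 mod 19 is 9 (since 17·9 = 153 = 8·19 + 1), so t ≡ 9·1 = 9 ≡ 9 (mod 19).
    Then x = 6 + 17·9 = 159, valid modulo lcm(17, 19) = 323: x ≡ 159 (mod 323).
  Combine with x ≡ 8 (mod 9); new modulus lcm = 2907.
    Write x = 159 + 323·t and substitute into x ≡ 8 (mod 9): 323·t ≡ 8 − 159 = -151 (mod 9).
    Reduce coefficients mod 9: 8·t ≡ 2 (mod 9).
    The inverse of 8 mod 9 is 8 (since 8·8 = 64 = 7·9 + 1), so t ≡ 8·2 = 16 ≡ 7 (mod 9).
    Then x = 159 + 323·7 = 2420, valid modulo lcm(323, 9) = 2907: x ≡ 2420 (mod 2907).
  Combine with x ≡ 10 (mod 11); new modulus lcm = 31977.
    Write x = 2420 + 2907·t and substitute into x ≡ 10 (mod 11): 2907·t ≡ 10 − 2420 = -2410 (mod 11).
    Reduce coefficients mod 11: 3·t ≡ 10 (mod 11).
    The inverse of 3 mod 11 is 4 (since 3·4 = 12 = 1·11 + 1), so t ≡ 4·10 = 40 ≡ 7 (mod 11).
    Then x = 2420 + 2907·7 = 22769, valid modulo lcm(2907, 11) = 31977: x ≡ 22769 (mod 31977).
Verify against each original: 22769 mod 17 = 6, 22769 mod 19 = 7, 22769 mod 9 = 8, 22769 mod 11 = 10.

x ≡ 22769 (mod 31977).


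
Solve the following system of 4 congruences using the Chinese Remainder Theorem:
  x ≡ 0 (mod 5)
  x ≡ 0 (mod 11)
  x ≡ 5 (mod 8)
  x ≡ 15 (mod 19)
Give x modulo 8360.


Product of moduli M = 5 · 11 · 8 · 19 = 8360.
Merge one congruence at a time:
  Start: x ≡ 0 (mod 5).
  Combine with x ≡ 0 (mod 11); new modulus lcm = 55.
    Write x = 0 + 5·t and substitute into x ≡ 0 (mod 11): 5·t ≡ 0 − 0 = 0 (mod 11).
    The inverse of 5 mod 11 is 9 (since 5·9 = 45 = 4·11 + 1), so t ≡ 9·0 = 0 ≡ 0 (mod 11).
    Then x = 0 + 5·0 = 0, valid modulo lcm(5, 11) = 55: x ≡ 0 (mod 55).
  Combine with x ≡ 5 (mod 8); new modulus lcm = 440.
    Write x = 0 + 55·t and substitute into x ≡ 5 (mod 8): 55·t ≡ 5 − 0 = 5 (mod 8).
    Reduce coefficients mod 8: 7·t ≡ 5 (mod 8).
    The inverse of 7 mod 8 is 7 (since 7·7 = 49 = 6·8 + 1), so t ≡ 7·5 = 35 ≡ 3 (mod 8).
    Then x = 0 + 55·3 = 165, valid modulo lcm(55, 8) = 440: x ≡ 165 (mod 440).
  Combine with x ≡ 15 (mod 19); new modulus lcm = 8360.
    Write x = 165 + 440·t and substitute into x ≡ 15 (mod 19): 440·t ≡ 15 − 165 = -150 (mod 19).
    Reduce coefficients mod 19: 3·t ≡ 2 (mod 19).
    The inverse of 3 mod 19 is 13 (since 3·13 = 39 = 2·19 + 1), so t ≡ 13·2 = 26 ≡ 7 (mod 19).
    Then x = 165 + 440·7 = 3245, valid modulo lcm(440, 19) = 8360: x ≡ 3245 (mod 8360).
Verify against each original: 3245 mod 5 = 0, 3245 mod 11 = 0, 3245 mod 8 = 5, 3245 mod 19 = 15.

x ≡ 3245 (mod 8360).


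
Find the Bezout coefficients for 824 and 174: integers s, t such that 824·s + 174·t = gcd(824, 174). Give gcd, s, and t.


Euclidean algorithm on (824, 174) — divide until remainder is 0:
  824 = 4 · 174 + 128
  174 = 1 · 128 + 46
  128 = 2 · 46 + 36
  46 = 1 · 36 + 10
  36 = 3 · 10 + 6
  10 = 1 · 6 + 4
  6 = 1 · 4 + 2
  4 = 2 · 2 + 0
gcd(824, 174) = 2.
Track Bezout coefficients alongside the remainders: start with r₀ = 824 = a·1 + b·0 (s = 1, t = 0) and r₁ = 174 = a·0 + b·1 (s = 0, t = 1); each new remainder r_{k+1} = r_{k-1} − q_k·r_k inherits s_{k+1} = s_{k-1} − q_k·s_k, t_{k+1} = t_{k-1} − q_k·t_k, so r_k = a·s_k + b·t_k at every step:
  q = 4: r = 128, s = 1 − 4·0 = 1, t = 0 − 4·1 = -4  (check: 824·1 + 174·(-4) = 128)
  q = 1: r = 46, s = 0 − 1·1 = -1, t = 1 − 1·(-4) = 5  (check: 824·(-1) + 174·5 = 46)
  q = 2: r = 36, s = 1 − 2·(-1) = 3, t = -4 − 2·5 = -14  (check: 824·3 + 174·(-14) = 36)
  q = 1: r = 10, s = -1 − 1·3 = -4, t = 5 − 1·(-14) = 19  (check: 824·(-4) + 174·19 = 10)
  q = 3: r = 6, s = 3 − 3·(-4) = 15, t = -14 − 3·19 = -71  (check: 824·15 + 174·(-71) = 6)
  q = 1: r = 4, s = -4 − 1·15 = -19, t = 19 − 1·(-71) = 90  (check: 824·(-19) + 174·90 = 4)
  q = 1: r = 2, s = 15 − 1·(-19) = 34, t = -71 − 1·90 = -161  (check: 824·34 + 174·(-161) = 2)
The row with r = 2 (the gcd) gives the Bezout coefficients s = 34, t = -161.
Result: 824 · (34) + 174 · (-161) = 2.

gcd(824, 174) = 2; s = 34, t = -161 (check: 824·34 + 174·(-161) = 2).


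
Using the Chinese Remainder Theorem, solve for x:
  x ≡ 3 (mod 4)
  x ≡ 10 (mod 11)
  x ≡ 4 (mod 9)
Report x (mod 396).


Moduli 4, 11, 9 are pairwise coprime; by CRT there is a unique solution modulo M = 4 · 11 · 9 = 396.
Solve pairwise, accumulating the modulus:
  Start with x ≡ 3 (mod 4).
  Combine with x ≡ 10 (mod 11): since gcd(4, 11) = 1, we get a unique residue mod 44.
    Write x = 3 + 4·t and substitute into x ≡ 10 (mod 11): 4·t ≡ 10 − 3 = 7 (mod 11).
    The inverse of 4 mod 11 is 3 (since 4·3 = 12 = 1·11 + 1), so t ≡ 3·7 = 21 ≡ 10 (mod 11).
    Then x = 3 + 4·10 = 43, valid modulo lcm(4, 11) = 44: x ≡ 43 (mod 44).
  Combine with x ≡ 4 (mod 9): since gcd(44, 9) = 1, we get a unique residue mod 396.
    Write x = 43 + 44·t and substitute into x ≡ 4 (mod 9): 44·t ≡ 4 − 43 = -39 (mod 9).
    Reduce coefficients mod 9: 8·t ≡ 6 (mod 9).
    The inverse of 8 mod 9 is 8 (since 8·8 = 64 = 7·9 + 1), so t ≡ 8·6 = 48 ≡ 3 (mod 9).
    Then x = 43 + 44·3 = 175, valid modulo lcm(44, 9) = 396: x ≡ 175 (mod 396).
Verify: 175 mod 4 = 3 ✓, 175 mod 11 = 10 ✓, 175 mod 9 = 4 ✓.

x ≡ 175 (mod 396).


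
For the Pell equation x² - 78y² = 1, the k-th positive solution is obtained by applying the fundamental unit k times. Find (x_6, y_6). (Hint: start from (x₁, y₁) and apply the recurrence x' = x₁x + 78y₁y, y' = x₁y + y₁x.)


Step 1: Find the fundamental solution (x₁, y₁) of x² - 78y² = 1.
  Expand √78 as a continued fraction. a₀ = ⌊√78⌋ = 8; iterate m_{k+1} = d_k·a_k − m_k, d_{k+1} = (78 − m_{k+1}²)/d_k, a_{k+1} = ⌊(a₀ + m_{k+1})/d_{k+1}⌋ (starting m₀ = 0, d₀ = 1), with convergents p_k = a_k·p_{k-1} + p_{k-2}, q_k = a_k·q_{k-1} + q_{k-2} (p₋₁ = 1, q₋₁ = 0):
  k = 0: a₀ = 8; p₀/q₀ = 8/1; p₀² − 78·q₀² = 64 − 78 = -14.
  k = 1: m = 8, d = 14, a = ⌊(8 + 8)/14⌋ = 1; p/q = (1·8 + 1)/(1·1 + 0) = 9/1; p² − 78·q² = 81 − 78 = 3.
  k = 2: m = 6, d = 3, a = ⌊(8 + 6)/3⌋ = 4; p/q = (4·9 + 8)/(4·1 + 1) = 44/5; p² − 78·q² = 1936 − 1950 = -14.
  k = 3: m = 6, d = 14, a = ⌊(8 + 6)/14⌋ = 1; p/q = (1·44 + 9)/(1·5 + 1) = 53/6; p² − 78·q² = 2809 − 2808 = 1.
  The first convergent with p² − 78·q² = 1 gives the fundamental solution (x₁, y₁) = (53, 6).
Step 2: Apply the recurrence (x_{n+1}, y_{n+1}) = (x₁x_n + 78y₁y_n, x₁y_n + y₁x_n) repeatedly.
  From (x_1, y_1) = (53, 6): x_2 = 53·53 + 78·6·6 = 5617; y_2 = 53·6 + 6·53 = 636.
  From (x_2, y_2) = (5617, 636): x_3 = 53·5617 + 78·6·636 = 595349; y_3 = 53·636 + 6·5617 = 67410.
  From (x_3, y_3) = (595349, 67410): x_4 = 53·595349 + 78·6·67410 = 63101377; y_4 = 53·67410 + 6·595349 = 7144824.
  From (x_4, y_4) = (63101377, 7144824): x_5 = 53·63101377 + 78·6·7144824 = 6688150613; y_5 = 53·7144824 + 6·63101377 = 757283934.
  From (x_5, y_5) = (6688150613, 757283934): x_6 = 53·6688150613 + 78·6·757283934 = 708880863601; y_6 = 53·757283934 + 6·6688150613 = 80264952180.
Step 3: Verify x_6² - 78·y_6² = 502512078779699566687201 - 502512078779699566687200 = 1 (should be 1). ✓

(x_1, y_1) = (53, 6); (x_6, y_6) = (708880863601, 80264952180).


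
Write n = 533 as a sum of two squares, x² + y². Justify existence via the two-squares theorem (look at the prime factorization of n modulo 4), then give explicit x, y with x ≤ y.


Step 1: Factor n = 533 = 13 · 41.
Step 2: Check the mod-4 condition on each prime factor: 13 ≡ 1 (mod 4), exponent 1; 41 ≡ 1 (mod 4), exponent 1.
All primes ≡ 3 (mod 4) appear to even exponent (or don't appear), so by the two-squares theorem n IS expressible as a sum of two squares.
Step 3: Build a representation. Here n = 13 · 41 is a product of primes ≡ 1 (mod 4). Each prime p ≡ 1 (mod 4) is itself a sum of two squares; find a² by testing p − a² for a perfect square:
  13: 13 − 1² = 12, 13 − 2² = 9 = 3² ⇒ 13 = 2² + 3².
  41: 41 − 1² = 40, 41 − 2² = 37, 41 − 3² = 32, 41 − 4² = 25 = 5² ⇒ 41 = 4² + 5².
  Combine using the Brahmagupta–Fibonacci identity (a² + b²)(c² + d²) = (ac − bd)² + (ad + bc)² = (ac + bd)² + (ad − bc)²:
  13 · 41 = 533: from (2² + 3²)(4² + 5²), take (2·4 − 3·5, 2·5 + 3·4) = (8 − 15, 10 + 12) = (-7, 22); dropping signs (only squares matter) gives (7, 22); check 7² + 22² = 49 + 484 = 533 ✓.
Step 4: Order so x ≤ y and verify: 7² + 22² = 49 + 484 = 533 = n. ✓

n = 533 = 7² + 22² (one valid representation with x ≤ y).


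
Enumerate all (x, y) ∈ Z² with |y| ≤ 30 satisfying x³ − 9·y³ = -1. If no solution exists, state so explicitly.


The equation is x³ - 9y³ = -1. For fixed y, x³ = 9·y³ − 1, so a solution requires the RHS to be a perfect cube.
Strategy: iterate y from -30 to 30, compute RHS = 9·y³ − 1, and check whether it is a (positive or negative) perfect cube.
Check small values of y:
  y = 0: RHS = -1 = (-1)³ ⇒ x = -1 works.
  y = 1: RHS = 8 = (2)³ ⇒ x = 2 works.
  y = -1: RHS = -10 is not a perfect cube.
  y = 2: RHS = 71 is not a perfect cube.
  y = -2: RHS = -73 is not a perfect cube.
  y = 3: RHS = 242 is not a perfect cube.
  y = -3: RHS = -244 is not a perfect cube.
Continuing the search up to |y| = 30 finds no further solutions beyond those listed.
Collected solutions: (-1, 0), (2, 1).

Solutions (with |y| ≤ 30): (-1, 0), (2, 1).


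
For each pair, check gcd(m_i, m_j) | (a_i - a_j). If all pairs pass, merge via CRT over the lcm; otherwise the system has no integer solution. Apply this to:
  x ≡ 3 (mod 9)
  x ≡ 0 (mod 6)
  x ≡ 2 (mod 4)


Moduli 9, 6, 4 are not pairwise coprime, so CRT works modulo lcm(m_i) when all pairwise compatibility conditions hold.
Pairwise compatibility: gcd(m_i, m_j) must divide a_i - a_j for every pair.
Merge one congruence at a time:
  Start: x ≡ 3 (mod 9).
  Combine with x ≡ 0 (mod 6): gcd(9, 6) = 3; 0 - 3 = -3, which IS divisible by 3, so compatible.
    Write x = 3 + 9·t and substitute into x ≡ 0 (mod 6): 9·t ≡ 0 − 3 = -3 (mod 6).
    Divide the congruence (and modulus) by g = 3: 3·t ≡ -1 (mod 2).
    Reduce coefficients mod 2: 1·t ≡ 1 (mod 2).
    So t ≡ 1 (mod 2).
    Then x = 3 + 9·1 = 12, valid modulo lcm(9, 6) = 18: x ≡ 12 (mod 18).
  Combine with x ≡ 2 (mod 4): gcd(18, 4) = 2; 2 - 12 = -10, which IS divisible by 2, so compatible.
    Write x = 12 + 18·t and substitute into x ≡ 2 (mod 4): 18·t ≡ 2 − 12 = -10 (mod 4).
    Divide the congruence (and modulus) by g = 2: 9·t ≡ -5 (mod 2).
    Reduce coefficients mod 2: 1·t ≡ 1 (mod 2).
    So t ≡ 1 (mod 2).
    Then x = 12 + 18·1 = 30, valid modulo lcm(18, 4) = 36: x ≡ 30 (mod 36).
Verify: 30 mod 9 = 3, 30 mod 6 = 0, 30 mod 4 = 2.

x ≡ 30 (mod 36).


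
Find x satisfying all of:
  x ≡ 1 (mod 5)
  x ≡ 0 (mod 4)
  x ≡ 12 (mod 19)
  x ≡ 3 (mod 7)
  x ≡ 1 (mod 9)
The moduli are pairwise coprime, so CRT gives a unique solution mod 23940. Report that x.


Product of moduli M = 5 · 4 · 19 · 7 · 9 = 23940.
Merge one congruence at a time:
  Start: x ≡ 1 (mod 5).
  Combine with x ≡ 0 (mod 4); new modulus lcm = 20.
    Write x = 1 + 5·t and substitute into x ≡ 0 (mod 4): 5·t ≡ 0 − 1 = -1 (mod 4).
    Reduce coefficients mod 4: 1·t ≡ 3 (mod 4).
    So t ≡ 3 (mod 4).
    Then x = 1 + 5·3 = 16, valid modulo lcm(5, 4) = 20: x ≡ 16 (mod 20).
  Combine with x ≡ 12 (mod 19); new modulus lcm = 380.
    Write x = 16 + 20·t and substitute into x ≡ 12 (mod 19): 20·t ≡ 12 − 16 = -4 (mod 19).
    Reduce coefficients mod 19: 1·t ≡ 15 (mod 19).
    So t ≡ 15 (mod 19).
    Then x = 16 + 20·15 = 316, valid modulo lcm(20, 19) = 380: x ≡ 316 (mod 380).
  Combine with x ≡ 3 (mod 7); new modulus lcm = 2660.
    Write x = 316 + 380·t and substitute into x ≡ 3 (mod 7): 380·t ≡ 3 − 316 = -313 (mod 7).
    Reduce coefficients mod 7: 2·t ≡ 2 (mod 7).
    The inverse of 2 mod 7 is 4 (since 2·4 = 8 = 1·7 + 1), so t ≡ 4·2 = 8 ≡ 1 (mod 7).
    Then x = 316 + 380·1 = 696, valid modulo lcm(380, 7) = 2660: x ≡ 696 (mod 2660).
  Combine with x ≡ 1 (mod 9); new modulus lcm = 23940.
    Write x = 696 + 2660·t and substitute into x ≡ 1 (mod 9): 2660·t ≡ 1 − 696 = -695 (mod 9).
    Reduce coefficients mod 9: 5·t ≡ 7 (mod 9).
    The inverse of 5 mod 9 is 2 (since 5·2 = 10 = 1·9 + 1), so t ≡ 2·7 = 14 ≡ 5 (mod 9).
    Then x = 696 + 2660·5 = 13996, valid modulo lcm(2660, 9) = 23940: x ≡ 13996 (mod 23940).
Verify against each original: 13996 mod 5 = 1, 13996 mod 4 = 0, 13996 mod 19 = 12, 13996 mod 7 = 3, 13996 mod 9 = 1.

x ≡ 13996 (mod 23940).


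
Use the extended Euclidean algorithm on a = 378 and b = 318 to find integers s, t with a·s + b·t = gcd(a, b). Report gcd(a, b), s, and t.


Euclidean algorithm on (378, 318) — divide until remainder is 0:
  378 = 1 · 318 + 60
  318 = 5 · 60 + 18
  60 = 3 · 18 + 6
  18 = 3 · 6 + 0
gcd(378, 318) = 6.
Track Bezout coefficients alongside the remainders: start with r₀ = 378 = a·1 + b·0 (s = 1, t = 0) and r₁ = 318 = a·0 + b·1 (s = 0, t = 1); each new remainder r_{k+1} = r_{k-1} − q_k·r_k inherits s_{k+1} = s_{k-1} − q_k·s_k, t_{k+1} = t_{k-1} − q_k·t_k, so r_k = a·s_k + b·t_k at every step:
  q = 1: r = 60, s = 1 − 1·0 = 1, t = 0 − 1·1 = -1  (check: 378·1 + 318·(-1) = 60)
  q = 5: r = 18, s = 0 − 5·1 = -5, t = 1 − 5·(-1) = 6  (check: 378·(-5) + 318·6 = 18)
  q = 3: r = 6, s = 1 − 3·(-5) = 16, t = -1 − 3·6 = -19  (check: 378·16 + 318·(-19) = 6)
The row with r = 6 (the gcd) gives the Bezout coefficients s = 16, t = -19.
Result: 378 · (16) + 318 · (-19) = 6.

gcd(378, 318) = 6; s = 16, t = -19 (check: 378·16 + 318·(-19) = 6).


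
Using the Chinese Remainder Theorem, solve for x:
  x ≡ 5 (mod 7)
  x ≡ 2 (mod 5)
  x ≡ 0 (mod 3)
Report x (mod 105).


Moduli 7, 5, 3 are pairwise coprime; by CRT there is a unique solution modulo M = 7 · 5 · 3 = 105.
Solve pairwise, accumulating the modulus:
  Start with x ≡ 5 (mod 7).
  Combine with x ≡ 2 (mod 5): since gcd(7, 5) = 1, we get a unique residue mod 35.
    Write x = 5 + 7·t and substitute into x ≡ 2 (mod 5): 7·t ≡ 2 − 5 = -3 (mod 5).
    Reduce coefficients mod 5: 2·t ≡ 2 (mod 5).
    The inverse of 2 mod 5 is 3 (since 2·3 = 6 = 1·5 + 1), so t ≡ 3·2 = 6 ≡ 1 (mod 5).
    Then x = 5 + 7·1 = 12, valid modulo lcm(7, 5) = 35: x ≡ 12 (mod 35).
  Combine with x ≡ 0 (mod 3): since gcd(35, 3) = 1, we get a unique residue mod 105.
    Write x = 12 + 35·t and substitute into x ≡ 0 (mod 3): 35·t ≡ 0 − 12 = -12 (mod 3).
    Reduce coefficients mod 3: 2·t ≡ 0 (mod 3).
    The inverse of 2 mod 3 is 2 (since 2·2 = 4 = 1·3 + 1), so t ≡ 2·0 = 0 ≡ 0 (mod 3).
    Then x = 12 + 35·0 = 12, valid modulo lcm(35, 3) = 105: x ≡ 12 (mod 105).
Verify: 12 mod 7 = 5 ✓, 12 mod 5 = 2 ✓, 12 mod 3 = 0 ✓.

x ≡ 12 (mod 105).


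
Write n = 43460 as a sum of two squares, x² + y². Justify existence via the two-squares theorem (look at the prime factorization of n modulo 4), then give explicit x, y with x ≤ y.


Step 1: Factor n = 43460 = 2^2 · 5 · 41 · 53.
Step 2: Check the mod-4 condition on each prime factor: 2 = 2 (special); 5 ≡ 1 (mod 4), exponent 1; 41 ≡ 1 (mod 4), exponent 1; 53 ≡ 1 (mod 4), exponent 1.
All primes ≡ 3 (mod 4) appear to even exponent (or don't appear), so by the two-squares theorem n IS expressible as a sum of two squares.
Step 3: Build a representation. Group n = k² · m with k = 2 and m = 5 · 41 · 53 = 10865 (a product of primes ≡ 1 (mod 4)); a representation of m scales to one of n via (k·x)² + (k·y)² = k²(x² + y²). Each prime p ≡ 1 (mod 4) is itself a sum of two squares; find a² by testing p − a² for a perfect square:
  5: 5 − 1² = 4 = 2² ⇒ 5 = 1² + 2².
  41: 41 − 1² = 40, 41 − 2² = 37, 41 − 3² = 32, 41 − 4² = 25 = 5² ⇒ 41 = 4² + 5².
  53: 53 − 1² = 52, 53 − 2² = 49 = 7² ⇒ 53 = 2² + 7².
  Combine using the Brahmagupta–Fibonacci identity (a² + b²)(c² + d²) = (ac − bd)² + (ad + bc)² = (ac + bd)² + (ad − bc)²:
  5 · 41 = 205: from (1² + 2²)(4² + 5²), take (1·4 − 2·5, 1·5 + 2·4) = (4 − 10, 5 + 8) = (-6, 13); dropping signs (only squares matter) gives (6, 13); check 6² + 13² = 36 + 169 = 205 ✓.
  205 · 53 = 10865: from (6² + 13²)(2² + 7²), take (6·2 − 13·7, 6·7 + 13·2) = (12 − 91, 42 + 26) = (-79, 68); dropping signs (only squares matter) gives (79, 68); check 79² + 68² = 6241 + 4624 = 10865 ✓.
  Scale by k = 2: (2·79, 2·68) = (158, 136).
Step 4: Order so x ≤ y and verify: 136² + 158² = 18496 + 24964 = 43460 = n. ✓

n = 43460 = 136² + 158² (one valid representation with x ≤ y).


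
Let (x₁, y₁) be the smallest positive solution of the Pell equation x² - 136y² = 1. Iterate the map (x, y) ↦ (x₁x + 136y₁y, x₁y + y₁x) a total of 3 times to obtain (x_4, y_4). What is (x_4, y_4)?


Step 1: Find the fundamental solution (x₁, y₁) of x² - 136y² = 1.
  Expand √136 as a continued fraction. a₀ = ⌊√136⌋ = 11; iterate m_{k+1} = d_k·a_k − m_k, d_{k+1} = (136 − m_{k+1}²)/d_k, a_{k+1} = ⌊(a₀ + m_{k+1})/d_{k+1}⌋ (starting m₀ = 0, d₀ = 1), with convergents p_k = a_k·p_{k-1} + p_{k-2}, q_k = a_k·q_{k-1} + q_{k-2} (p₋₁ = 1, q₋₁ = 0):
  k = 0: a₀ = 11; p₀/q₀ = 11/1; p₀² − 136·q₀² = 121 − 136 = -15.
  k = 1: m = 11, d = 15, a = ⌊(11 + 11)/15⌋ = 1; p/q = (1·11 + 1)/(1·1 + 0) = 12/1; p² − 136·q² = 144 − 136 = 8.
  k = 2: m = 4, d = 8, a = ⌊(11 + 4)/8⌋ = 1; p/q = (1·12 + 11)/(1·1 + 1) = 23/2; p² − 136·q² = 529 − 544 = -15.
  k = 3: m = 4, d = 15, a = ⌊(11 + 4)/15⌋ = 1; p/q = (1·23 + 12)/(1·2 + 1) = 35/3; p² − 136·q² = 1225 − 1224 = 1.
  The first convergent with p² − 136·q² = 1 gives the fundamental solution (x₁, y₁) = (35, 3).
Step 2: Apply the recurrence (x_{n+1}, y_{n+1}) = (x₁x_n + 136y₁y_n, x₁y_n + y₁x_n) repeatedly.
  From (x_1, y_1) = (35, 3): x_2 = 35·35 + 136·3·3 = 2449; y_2 = 35·3 + 3·35 = 210.
  From (x_2, y_2) = (2449, 210): x_3 = 35·2449 + 136·3·210 = 171395; y_3 = 35·210 + 3·2449 = 14697.
  From (x_3, y_3) = (171395, 14697): x_4 = 35·171395 + 136·3·14697 = 11995201; y_4 = 35·14697 + 3·171395 = 1028580.
Step 3: Verify x_4² - 136·y_4² = 143884847030401 - 143884847030400 = 1 (should be 1). ✓

(x_1, y_1) = (35, 3); (x_4, y_4) = (11995201, 1028580).
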